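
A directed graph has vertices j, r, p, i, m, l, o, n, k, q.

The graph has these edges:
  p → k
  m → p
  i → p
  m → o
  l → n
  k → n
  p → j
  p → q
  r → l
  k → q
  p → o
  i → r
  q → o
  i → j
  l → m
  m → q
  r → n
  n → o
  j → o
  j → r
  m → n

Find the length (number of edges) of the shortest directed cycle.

For each vertex v, BFS finds the shortest path from v back to v.
The shortest such closed walk is p → j → r → l → m → p, length 5.

5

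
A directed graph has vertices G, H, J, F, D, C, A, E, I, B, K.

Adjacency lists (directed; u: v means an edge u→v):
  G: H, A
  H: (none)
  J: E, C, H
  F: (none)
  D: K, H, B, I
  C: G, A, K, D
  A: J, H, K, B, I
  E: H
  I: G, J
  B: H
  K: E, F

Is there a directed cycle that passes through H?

H lies on a cycle iff there is a path from H back to itself.
Exploring from H, it never reaches itself; equivalently, its strongly connected component is a singleton.

No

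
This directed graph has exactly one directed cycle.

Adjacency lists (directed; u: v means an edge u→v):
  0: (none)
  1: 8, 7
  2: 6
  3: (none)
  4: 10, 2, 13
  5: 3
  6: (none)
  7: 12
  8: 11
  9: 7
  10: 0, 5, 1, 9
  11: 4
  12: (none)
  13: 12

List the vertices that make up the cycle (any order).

DFS with gray/black marking from 4:
4 gray
  10 gray
    0 gray
    0 black
    5 gray
      3 gray
      3 black
    5 black
    1 gray
      8 gray
        11 gray
          11→4: 4 is gray → back edge
Back edge closes the cycle 4 → 10 → 1 → 8 → 11 → 4; its vertices are {1, 4, 8, 10, 11}.

1, 4, 8, 10, 11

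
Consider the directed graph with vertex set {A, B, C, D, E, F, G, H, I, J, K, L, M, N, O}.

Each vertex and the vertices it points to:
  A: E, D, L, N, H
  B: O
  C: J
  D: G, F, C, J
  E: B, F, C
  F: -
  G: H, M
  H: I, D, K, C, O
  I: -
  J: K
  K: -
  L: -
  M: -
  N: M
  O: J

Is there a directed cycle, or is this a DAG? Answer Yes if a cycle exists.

Yes

DFS with white/gray/black marking, starting from B:
B gray
  O gray
    J gray
      K gray
      K black
    J black
  O black
B black
A gray
  E gray
    E→B: B black — skip
    F gray
    F black
    C gray
      C→J: J black — skip
    C black
  E black
  D gray
    G gray
      H gray
        I gray
        I black
        H→D: D is gray → back edge
Back edge found, so a cycle exists: D → G → H → D.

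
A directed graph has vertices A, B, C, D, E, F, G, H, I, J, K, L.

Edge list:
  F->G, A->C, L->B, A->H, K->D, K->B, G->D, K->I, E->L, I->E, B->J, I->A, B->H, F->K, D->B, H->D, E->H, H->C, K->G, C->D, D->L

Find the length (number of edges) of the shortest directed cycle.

For each vertex v, BFS finds the shortest path from v back to v.
The shortest such closed walk is B → H → D → B, length 3.

3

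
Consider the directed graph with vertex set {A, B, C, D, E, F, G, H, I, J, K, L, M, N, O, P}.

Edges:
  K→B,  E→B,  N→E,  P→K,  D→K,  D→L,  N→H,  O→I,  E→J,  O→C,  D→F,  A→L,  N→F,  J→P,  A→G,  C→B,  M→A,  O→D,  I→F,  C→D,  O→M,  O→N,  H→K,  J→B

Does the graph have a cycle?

DFS with white/gray/black marking, starting from J:
J gray
  P gray
    K gray
      B gray
      B black
    K black
  P black
  J→B: B black — skip
J black
A gray
  G gray
  G black
  L gray
  L black
A black
C gray
  C→B: B black — skip
  D gray
    D→K: K black — skip
    F gray
    F black
    D→L: L black — skip
  D black
C black
E gray
  E→J: J black — skip
  E→B: B black — skip
E black
H gray
  H→K: K black — skip
H black
I gray
  I→F: F black — skip
I black
M gray
  M→A: A black — skip
M black
N gray
  N→H: H black — skip
  N→F: F black — skip
  N→E: E black — skip
N black
O gray
  O→I: I black — skip
  O→C: C black — skip
  O→M: M black — skip
  O→D: D black — skip
  O→N: N black — skip
O black
Every edge goes to a white or black vertex — no back edge, so the graph is acyclic.

No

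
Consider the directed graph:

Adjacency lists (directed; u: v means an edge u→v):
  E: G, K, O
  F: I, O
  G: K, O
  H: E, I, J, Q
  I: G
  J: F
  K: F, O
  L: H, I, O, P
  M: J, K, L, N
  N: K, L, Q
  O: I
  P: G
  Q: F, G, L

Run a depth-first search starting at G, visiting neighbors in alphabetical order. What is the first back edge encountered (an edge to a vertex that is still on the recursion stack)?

DFS from G (visiting neighbors in alphabetical order); mark gray on enter, black on exit:
G gray
  K gray
    F gray
      I gray
        I→G: G is gray → back edge
First back edge: I → G.

I->G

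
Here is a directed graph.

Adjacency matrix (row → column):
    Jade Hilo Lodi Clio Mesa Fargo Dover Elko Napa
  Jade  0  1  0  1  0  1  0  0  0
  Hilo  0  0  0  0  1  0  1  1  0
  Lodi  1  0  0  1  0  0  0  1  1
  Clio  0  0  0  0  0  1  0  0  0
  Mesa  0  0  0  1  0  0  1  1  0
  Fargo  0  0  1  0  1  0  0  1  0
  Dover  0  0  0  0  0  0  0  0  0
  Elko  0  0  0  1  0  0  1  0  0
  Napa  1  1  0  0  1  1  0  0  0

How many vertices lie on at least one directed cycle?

A vertex is on a directed cycle iff it belongs to a strongly connected component of size ≥ 2 (or has a self-loop).
The vertices on cycles are {Clio, Elko, Hilo, Jade, Lodi, Mesa, Napa, Fargo} — 8 in total.

8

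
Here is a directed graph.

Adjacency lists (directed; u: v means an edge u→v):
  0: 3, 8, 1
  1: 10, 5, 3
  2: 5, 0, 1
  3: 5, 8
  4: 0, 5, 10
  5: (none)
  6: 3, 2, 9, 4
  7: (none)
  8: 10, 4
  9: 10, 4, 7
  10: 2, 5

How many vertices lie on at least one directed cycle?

A vertex is on a directed cycle iff it belongs to a strongly connected component of size ≥ 2 (or has a self-loop).
The vertices on cycles are {0, 1, 2, 3, 4, 8, 10} — 7 in total.

7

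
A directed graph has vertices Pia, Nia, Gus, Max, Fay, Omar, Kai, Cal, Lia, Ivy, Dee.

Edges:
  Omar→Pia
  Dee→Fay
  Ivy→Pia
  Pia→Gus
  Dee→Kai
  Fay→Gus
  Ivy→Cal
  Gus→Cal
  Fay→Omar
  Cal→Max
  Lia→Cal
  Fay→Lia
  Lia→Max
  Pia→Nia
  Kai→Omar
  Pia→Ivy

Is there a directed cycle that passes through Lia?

No

Lia lies on a cycle iff there is a path from Lia back to itself.
Exploring from Lia, it never reaches itself; equivalently, its strongly connected component is a singleton.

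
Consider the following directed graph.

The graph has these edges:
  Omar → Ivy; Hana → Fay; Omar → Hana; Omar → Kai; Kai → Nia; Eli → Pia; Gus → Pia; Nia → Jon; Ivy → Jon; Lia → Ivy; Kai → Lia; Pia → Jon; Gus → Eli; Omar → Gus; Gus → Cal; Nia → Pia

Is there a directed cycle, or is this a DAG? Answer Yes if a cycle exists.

No

DFS with white/gray/black marking, starting from Hana:
Hana gray
  Fay gray
  Fay black
Hana black
Nia gray
  Jon gray
  Jon black
  Pia gray
    Pia→Jon: Jon black — skip
  Pia black
Nia black
Lia gray
  Ivy gray
    Ivy→Jon: Jon black — skip
  Ivy black
Lia black
Eli gray
  Eli→Pia: Pia black — skip
Eli black
Gus gray
  Cal gray
  Cal black
  Gus→Pia: Pia black — skip
  Gus→Eli: Eli black — skip
Gus black
Omar gray
  Kai gray
    Kai→Nia: Nia black — skip
    Kai→Lia: Lia black — skip
  Kai black
  Omar→Gus: Gus black — skip
  Omar→Hana: Hana black — skip
  Omar→Ivy: Ivy black — skip
Omar black
Every edge goes to a white or black vertex — no back edge, so the graph is acyclic.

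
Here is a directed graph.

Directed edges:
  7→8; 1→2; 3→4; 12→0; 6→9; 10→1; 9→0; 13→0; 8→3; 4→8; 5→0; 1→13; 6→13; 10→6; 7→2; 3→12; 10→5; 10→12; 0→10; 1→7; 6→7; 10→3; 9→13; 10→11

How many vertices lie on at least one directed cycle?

12

A vertex is on a directed cycle iff it belongs to a strongly connected component of size ≥ 2 (or has a self-loop).
The vertices on cycles are {0, 1, 3, 4, 5, 6, 7, 8, 9, 10, 12, 13} — 12 in total.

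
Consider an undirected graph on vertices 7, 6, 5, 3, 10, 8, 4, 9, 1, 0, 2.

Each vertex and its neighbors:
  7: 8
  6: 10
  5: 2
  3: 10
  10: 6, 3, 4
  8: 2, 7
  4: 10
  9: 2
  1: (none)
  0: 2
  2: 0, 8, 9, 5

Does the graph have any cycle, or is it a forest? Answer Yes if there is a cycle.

DFS, tracking each vertex's parent; an edge to a visited non-parent vertex closes a cycle.
Start from 1:
visit 1 (parent –)
visit 7 (parent –)
  visit 8 (parent 7)
    visit 2 (parent 8)
      visit 0 (parent 2)
        0–2: parent, skip
      2–8: parent, skip
      visit 9 (parent 2)
        9–2: parent, skip
      visit 5 (parent 2)
        5–2: parent, skip
    8–7: parent, skip
visit 6 (parent –)
  visit 10 (parent 6)
    10–6: parent, skip
    visit 3 (parent 10)
      3–10: parent, skip
    visit 4 (parent 10)
      4–10: parent, skip
No non-parent visited neighbor found — the graph is a forest.

No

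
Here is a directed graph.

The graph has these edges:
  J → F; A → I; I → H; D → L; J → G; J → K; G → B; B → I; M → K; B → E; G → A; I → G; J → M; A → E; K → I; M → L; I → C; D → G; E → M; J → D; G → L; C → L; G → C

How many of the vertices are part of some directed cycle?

A vertex is on a directed cycle iff it belongs to a strongly connected component of size ≥ 2 (or has a self-loop).
The vertices on cycles are {A, B, E, G, I, K, M} — 7 in total.

7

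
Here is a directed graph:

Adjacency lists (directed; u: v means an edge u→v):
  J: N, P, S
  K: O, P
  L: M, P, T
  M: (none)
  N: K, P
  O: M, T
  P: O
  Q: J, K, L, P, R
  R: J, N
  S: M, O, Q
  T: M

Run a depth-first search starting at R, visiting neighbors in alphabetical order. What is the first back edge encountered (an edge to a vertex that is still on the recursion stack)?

DFS from R (visiting neighbors in alphabetical order); mark gray on enter, black on exit:
R gray
  J gray
    N gray
      K gray
        O gray
          M gray
          M black
          T gray
            T→M: M black — skip
          T black
        O black
        P gray
          P→O: O black — skip
        P black
      K black
      N→P: P black — skip
    N black
    J→P: P black — skip
    S gray
      S→M: M black — skip
      S→O: O black — skip
      Q gray
        Q→J: J is gray → back edge
First back edge: Q → J.

Q->J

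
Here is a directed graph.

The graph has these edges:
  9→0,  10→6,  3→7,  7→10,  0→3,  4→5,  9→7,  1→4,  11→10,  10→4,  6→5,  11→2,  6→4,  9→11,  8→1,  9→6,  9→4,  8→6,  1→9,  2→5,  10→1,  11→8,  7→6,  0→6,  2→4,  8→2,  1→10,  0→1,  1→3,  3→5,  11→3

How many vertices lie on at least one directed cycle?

8

A vertex is on a directed cycle iff it belongs to a strongly connected component of size ≥ 2 (or has a self-loop).
The vertices on cycles are {0, 1, 3, 7, 8, 9, 10, 11} — 8 in total.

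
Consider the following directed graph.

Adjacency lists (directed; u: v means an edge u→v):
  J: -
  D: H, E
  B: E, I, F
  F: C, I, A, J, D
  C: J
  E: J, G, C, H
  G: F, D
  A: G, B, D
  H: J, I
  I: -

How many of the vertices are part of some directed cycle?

A vertex is on a directed cycle iff it belongs to a strongly connected component of size ≥ 2 (or has a self-loop).
The vertices on cycles are {A, B, D, E, F, G} — 6 in total.

6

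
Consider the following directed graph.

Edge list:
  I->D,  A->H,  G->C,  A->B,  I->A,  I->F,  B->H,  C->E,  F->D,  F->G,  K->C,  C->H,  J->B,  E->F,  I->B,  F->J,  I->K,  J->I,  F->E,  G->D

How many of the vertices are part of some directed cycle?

7

A vertex is on a directed cycle iff it belongs to a strongly connected component of size ≥ 2 (or has a self-loop).
The vertices on cycles are {C, E, F, G, I, J, K} — 7 in total.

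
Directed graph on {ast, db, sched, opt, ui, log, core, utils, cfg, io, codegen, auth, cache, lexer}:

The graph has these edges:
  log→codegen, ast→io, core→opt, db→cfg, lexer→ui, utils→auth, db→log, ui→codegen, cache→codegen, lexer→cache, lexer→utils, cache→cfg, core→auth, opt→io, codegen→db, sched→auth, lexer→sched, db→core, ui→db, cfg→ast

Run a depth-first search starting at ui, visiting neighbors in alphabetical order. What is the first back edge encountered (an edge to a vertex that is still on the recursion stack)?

log→codegen

DFS from ui (visiting neighbors in alphabetical order); mark gray on enter, black on exit:
ui gray
  codegen gray
    db gray
      cfg gray
        ast gray
          io gray
          io black
        ast black
      cfg black
      core gray
        auth gray
        auth black
        opt gray
          opt→io: io black — skip
        opt black
      core black
      log gray
        log→codegen: codegen is gray → back edge
First back edge: log → codegen.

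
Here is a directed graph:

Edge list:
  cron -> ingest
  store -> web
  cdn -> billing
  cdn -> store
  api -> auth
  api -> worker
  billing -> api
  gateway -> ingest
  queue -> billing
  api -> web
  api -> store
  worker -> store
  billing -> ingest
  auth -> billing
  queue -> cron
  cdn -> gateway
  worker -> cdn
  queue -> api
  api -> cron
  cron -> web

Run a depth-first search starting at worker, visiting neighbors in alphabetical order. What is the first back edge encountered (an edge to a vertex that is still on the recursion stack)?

auth->billing

DFS from worker (visiting neighbors in alphabetical order); mark gray on enter, black on exit:
worker gray
  cdn gray
    billing gray
      api gray
        auth gray
          auth→billing: billing is gray → back edge
First back edge: auth → billing.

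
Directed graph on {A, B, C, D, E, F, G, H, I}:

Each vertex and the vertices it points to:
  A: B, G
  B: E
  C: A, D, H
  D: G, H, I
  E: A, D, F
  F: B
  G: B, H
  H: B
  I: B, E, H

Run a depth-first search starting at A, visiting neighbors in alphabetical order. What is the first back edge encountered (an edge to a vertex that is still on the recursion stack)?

E→A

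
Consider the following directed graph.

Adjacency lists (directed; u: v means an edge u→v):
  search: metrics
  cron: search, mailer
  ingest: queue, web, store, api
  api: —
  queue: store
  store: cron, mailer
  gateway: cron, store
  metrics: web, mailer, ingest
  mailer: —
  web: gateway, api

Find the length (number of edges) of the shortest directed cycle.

5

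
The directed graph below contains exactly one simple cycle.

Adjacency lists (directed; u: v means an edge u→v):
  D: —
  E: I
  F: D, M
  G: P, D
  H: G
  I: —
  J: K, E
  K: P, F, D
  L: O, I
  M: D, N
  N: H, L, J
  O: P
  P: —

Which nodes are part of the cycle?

F, J, K, M, N

DFS with gray/black marking from N:
N gray
  H gray
    G gray
      P gray
      P black
      D gray
      D black
    G black
  H black
  L gray
    O gray
      O→P: P black — skip
    O black
    I gray
    I black
  L black
  J gray
    K gray
      K→P: P black — skip
      F gray
        F→D: D black — skip
        M gray
          M→D: D black — skip
          M→N: N is gray → back edge
Back edge closes the cycle N → J → K → F → M → N; its vertices are {F, J, K, M, N}.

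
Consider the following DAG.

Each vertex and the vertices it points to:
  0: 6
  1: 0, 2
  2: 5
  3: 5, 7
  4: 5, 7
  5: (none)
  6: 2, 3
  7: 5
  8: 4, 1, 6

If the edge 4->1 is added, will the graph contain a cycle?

Adding 4→1 creates a cycle iff 1 can already reach 4.
Explore from 1: no path reaches 4. The graph stays acyclic.

No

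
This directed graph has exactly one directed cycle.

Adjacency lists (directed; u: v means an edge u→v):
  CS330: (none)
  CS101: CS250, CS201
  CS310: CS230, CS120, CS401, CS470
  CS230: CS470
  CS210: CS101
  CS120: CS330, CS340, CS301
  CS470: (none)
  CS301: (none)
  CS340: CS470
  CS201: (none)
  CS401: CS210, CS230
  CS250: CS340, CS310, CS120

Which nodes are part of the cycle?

DFS with gray/black marking from CS101:
CS101 gray
  CS250 gray
    CS340 gray
      CS470 gray
      CS470 black
    CS340 black
    CS310 gray
      CS230 gray
        CS230→CS470: CS470 black — skip
      CS230 black
      CS120 gray
        CS330 gray
        CS330 black
        CS120→CS340: CS340 black — skip
        CS301 gray
        CS301 black
      CS120 black
      CS401 gray
        CS210 gray
          CS210→CS101: CS101 is gray → back edge
Back edge closes the cycle CS101 → CS250 → CS310 → CS401 → CS210 → CS101; its vertices are {CS101, CS210, CS250, CS310, CS401}.

CS101, CS210, CS250, CS310, CS401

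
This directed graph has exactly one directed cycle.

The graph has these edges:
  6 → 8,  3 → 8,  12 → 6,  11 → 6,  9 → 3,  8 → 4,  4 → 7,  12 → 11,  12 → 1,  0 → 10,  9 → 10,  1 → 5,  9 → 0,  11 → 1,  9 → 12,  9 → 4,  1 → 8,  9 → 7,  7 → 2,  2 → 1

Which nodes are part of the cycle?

1, 2, 4, 7, 8

DFS with gray/black marking from 7:
7 gray
  2 gray
    1 gray
      5 gray
      5 black
      8 gray
        4 gray
          4→7: 7 is gray → back edge
Back edge closes the cycle 7 → 2 → 1 → 8 → 4 → 7; its vertices are {1, 2, 4, 7, 8}.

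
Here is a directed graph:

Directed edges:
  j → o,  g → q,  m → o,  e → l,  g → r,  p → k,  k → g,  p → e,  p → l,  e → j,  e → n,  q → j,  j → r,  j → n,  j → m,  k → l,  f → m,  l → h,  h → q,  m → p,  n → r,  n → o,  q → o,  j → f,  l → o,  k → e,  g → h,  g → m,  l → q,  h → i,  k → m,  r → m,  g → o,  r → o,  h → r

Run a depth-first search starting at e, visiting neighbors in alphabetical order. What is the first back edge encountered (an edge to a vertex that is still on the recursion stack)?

p->e

DFS from e (visiting neighbors in alphabetical order); mark gray on enter, black on exit:
e gray
  j gray
    f gray
      m gray
        o gray
        o black
        p gray
          p→e: e is gray → back edge
First back edge: p → e.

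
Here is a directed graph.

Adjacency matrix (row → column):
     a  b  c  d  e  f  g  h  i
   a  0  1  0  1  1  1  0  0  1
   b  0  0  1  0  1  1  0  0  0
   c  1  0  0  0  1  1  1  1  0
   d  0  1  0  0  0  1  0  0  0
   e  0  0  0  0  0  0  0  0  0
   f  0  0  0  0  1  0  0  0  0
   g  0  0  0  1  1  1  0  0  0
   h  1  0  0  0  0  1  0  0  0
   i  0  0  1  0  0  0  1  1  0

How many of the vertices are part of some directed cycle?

7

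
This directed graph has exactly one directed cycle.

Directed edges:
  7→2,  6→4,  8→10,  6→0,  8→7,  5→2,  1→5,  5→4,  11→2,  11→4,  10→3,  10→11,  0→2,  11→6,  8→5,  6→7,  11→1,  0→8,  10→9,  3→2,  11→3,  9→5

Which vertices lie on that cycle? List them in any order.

DFS with gray/black marking from 10:
10 gray
  9 gray
    5 gray
      4 gray
      4 black
      2 gray
      2 black
    5 black
  9 black
  11 gray
    11→4: 4 black — skip
    6 gray
      7 gray
        7→2: 2 black — skip
      7 black
      0 gray
        8 gray
          8→10: 10 is gray → back edge
Back edge closes the cycle 10 → 11 → 6 → 0 → 8 → 10; its vertices are {0, 6, 8, 10, 11}.

0, 6, 8, 10, 11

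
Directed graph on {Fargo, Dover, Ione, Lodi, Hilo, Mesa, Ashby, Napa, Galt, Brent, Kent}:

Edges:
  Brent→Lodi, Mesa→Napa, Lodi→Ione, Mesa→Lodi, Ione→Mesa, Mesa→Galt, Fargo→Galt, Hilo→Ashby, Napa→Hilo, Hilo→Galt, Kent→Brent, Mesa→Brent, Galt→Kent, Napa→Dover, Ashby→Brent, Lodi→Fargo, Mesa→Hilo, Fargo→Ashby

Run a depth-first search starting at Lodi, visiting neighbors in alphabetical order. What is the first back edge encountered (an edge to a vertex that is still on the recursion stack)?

Brent→Lodi

DFS from Lodi (visiting neighbors in alphabetical order); mark gray on enter, black on exit:
Lodi gray
  Fargo gray
    Ashby gray
      Brent gray
        Brent→Lodi: Lodi is gray → back edge
First back edge: Brent → Lodi.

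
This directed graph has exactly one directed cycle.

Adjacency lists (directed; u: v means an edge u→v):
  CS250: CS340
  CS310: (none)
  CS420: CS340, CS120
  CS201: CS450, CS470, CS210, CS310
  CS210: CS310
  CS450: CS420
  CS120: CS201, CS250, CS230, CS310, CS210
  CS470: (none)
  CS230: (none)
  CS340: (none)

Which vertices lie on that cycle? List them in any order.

CS120, CS201, CS420, CS450

DFS with gray/black marking from CS120:
CS120 gray
  CS201 gray
    CS450 gray
      CS420 gray
        CS340 gray
        CS340 black
        CS420→CS120: CS120 is gray → back edge
Back edge closes the cycle CS120 → CS201 → CS450 → CS420 → CS120; its vertices are {CS120, CS201, CS420, CS450}.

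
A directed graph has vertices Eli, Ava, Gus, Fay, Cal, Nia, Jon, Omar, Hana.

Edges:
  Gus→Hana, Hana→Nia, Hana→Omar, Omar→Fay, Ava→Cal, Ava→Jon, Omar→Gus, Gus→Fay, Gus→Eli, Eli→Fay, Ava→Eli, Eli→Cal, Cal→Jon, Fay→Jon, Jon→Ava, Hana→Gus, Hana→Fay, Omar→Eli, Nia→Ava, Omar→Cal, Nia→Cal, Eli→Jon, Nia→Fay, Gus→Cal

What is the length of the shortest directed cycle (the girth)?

2

For each vertex v, BFS finds the shortest path from v back to v.
The shortest such closed walk is Gus → Hana → Gus, length 2.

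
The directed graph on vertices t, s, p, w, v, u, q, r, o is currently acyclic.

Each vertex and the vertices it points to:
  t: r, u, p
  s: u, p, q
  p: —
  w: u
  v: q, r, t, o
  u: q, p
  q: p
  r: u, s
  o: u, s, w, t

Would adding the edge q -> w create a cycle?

Yes

Adding q→w creates a cycle iff w can already reach q.
Path from w: w → u → q.
So w → … → q → w is a cycle.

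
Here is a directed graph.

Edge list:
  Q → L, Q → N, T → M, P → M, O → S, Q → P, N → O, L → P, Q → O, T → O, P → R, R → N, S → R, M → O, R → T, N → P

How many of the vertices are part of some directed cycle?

A vertex is on a directed cycle iff it belongs to a strongly connected component of size ≥ 2 (or has a self-loop).
The vertices on cycles are {M, N, O, P, R, S, T} — 7 in total.

7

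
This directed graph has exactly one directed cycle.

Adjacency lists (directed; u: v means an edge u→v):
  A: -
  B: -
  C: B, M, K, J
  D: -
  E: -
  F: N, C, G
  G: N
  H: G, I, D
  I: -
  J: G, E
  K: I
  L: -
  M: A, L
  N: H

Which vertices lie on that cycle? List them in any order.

G, H, N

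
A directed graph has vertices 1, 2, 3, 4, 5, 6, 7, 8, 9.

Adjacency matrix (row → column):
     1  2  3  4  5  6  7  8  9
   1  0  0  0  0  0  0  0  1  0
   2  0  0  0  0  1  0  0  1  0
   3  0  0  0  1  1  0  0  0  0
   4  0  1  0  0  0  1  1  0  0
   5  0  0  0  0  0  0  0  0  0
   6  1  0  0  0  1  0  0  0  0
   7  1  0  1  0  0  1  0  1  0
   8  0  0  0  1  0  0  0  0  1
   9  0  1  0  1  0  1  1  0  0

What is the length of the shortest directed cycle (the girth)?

For each vertex v, BFS finds the shortest path from v back to v.
The shortest such closed walk is 9 → 7 → 8 → 9, length 3.

3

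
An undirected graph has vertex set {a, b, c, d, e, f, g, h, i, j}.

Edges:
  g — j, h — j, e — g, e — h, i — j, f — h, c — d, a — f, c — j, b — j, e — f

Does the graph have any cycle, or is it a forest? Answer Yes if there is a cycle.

DFS, tracking each vertex's parent; an edge to a visited non-parent vertex closes a cycle.
Start from i:
visit i (parent –)
  visit j (parent i)
    visit g (parent j)
      visit e (parent g)
        e–g: parent, skip
        visit f (parent e)
          f–e: parent, skip
          visit h (parent f)
            h–e: e visited and ≠ parent → cycle
Cycle: e – f – h – e.

Yes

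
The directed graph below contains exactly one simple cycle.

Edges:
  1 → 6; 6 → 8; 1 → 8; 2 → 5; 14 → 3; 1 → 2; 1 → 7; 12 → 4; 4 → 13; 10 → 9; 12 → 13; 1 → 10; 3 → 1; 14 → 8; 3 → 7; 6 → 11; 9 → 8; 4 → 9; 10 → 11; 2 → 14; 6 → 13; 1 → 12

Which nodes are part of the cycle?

1, 2, 3, 14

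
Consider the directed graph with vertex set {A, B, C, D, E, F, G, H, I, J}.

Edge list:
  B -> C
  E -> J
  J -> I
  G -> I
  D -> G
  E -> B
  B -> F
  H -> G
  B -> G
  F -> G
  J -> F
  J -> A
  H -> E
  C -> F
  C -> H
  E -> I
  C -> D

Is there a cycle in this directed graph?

Yes

DFS with white/gray/black marking, starting from E:
E gray
  B gray
    G gray
      I gray
      I black
    G black
    C gray
      D gray
        D→G: G black — skip
      D black
      H gray
        H→E: E is gray → back edge
Back edge found, so a cycle exists: E → B → C → H → E.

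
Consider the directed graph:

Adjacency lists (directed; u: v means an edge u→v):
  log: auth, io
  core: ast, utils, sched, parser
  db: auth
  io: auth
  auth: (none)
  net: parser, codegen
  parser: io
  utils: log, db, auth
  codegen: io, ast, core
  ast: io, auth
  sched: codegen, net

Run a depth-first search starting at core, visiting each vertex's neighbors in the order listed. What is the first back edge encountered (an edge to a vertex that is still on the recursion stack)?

codegen→core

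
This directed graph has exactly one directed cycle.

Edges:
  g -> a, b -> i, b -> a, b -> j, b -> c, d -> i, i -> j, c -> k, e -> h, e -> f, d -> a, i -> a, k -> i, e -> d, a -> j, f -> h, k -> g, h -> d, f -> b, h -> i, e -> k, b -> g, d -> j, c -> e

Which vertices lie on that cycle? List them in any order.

b, c, e, f

DFS with gray/black marking from c:
c gray
  e gray
    k gray
      i gray
        a gray
          j gray
          j black
        a black
        i→j: j black — skip
      i black
      g gray
        g→a: a black — skip
      g black
    k black
    f gray
      b gray
        b→j: j black — skip
        b→c: c is gray → back edge
Back edge closes the cycle c → e → f → b → c; its vertices are {b, c, e, f}.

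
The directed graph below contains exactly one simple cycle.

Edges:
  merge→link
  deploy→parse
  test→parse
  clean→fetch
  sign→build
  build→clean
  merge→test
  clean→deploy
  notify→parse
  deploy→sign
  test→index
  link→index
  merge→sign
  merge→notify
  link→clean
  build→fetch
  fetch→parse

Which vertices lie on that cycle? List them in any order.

sign, build, clean, deploy

DFS with gray/black marking from sign:
sign gray
  build gray
    clean gray
      fetch gray
        parse gray
        parse black
      fetch black
      deploy gray
        deploy→sign: sign is gray → back edge
Back edge closes the cycle sign → build → clean → deploy → sign; its vertices are {sign, build, clean, deploy}.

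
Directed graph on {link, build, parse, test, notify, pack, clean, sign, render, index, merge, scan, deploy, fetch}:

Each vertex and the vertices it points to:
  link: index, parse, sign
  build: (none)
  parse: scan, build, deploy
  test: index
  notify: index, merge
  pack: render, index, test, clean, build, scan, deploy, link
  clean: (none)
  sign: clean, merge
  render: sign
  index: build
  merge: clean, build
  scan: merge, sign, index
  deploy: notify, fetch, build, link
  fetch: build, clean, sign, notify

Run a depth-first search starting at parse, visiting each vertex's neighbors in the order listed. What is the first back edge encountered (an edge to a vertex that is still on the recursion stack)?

link->parse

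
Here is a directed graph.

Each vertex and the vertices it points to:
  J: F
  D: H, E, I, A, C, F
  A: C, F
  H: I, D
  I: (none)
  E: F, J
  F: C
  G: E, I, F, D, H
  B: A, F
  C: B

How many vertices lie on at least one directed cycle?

A vertex is on a directed cycle iff it belongs to a strongly connected component of size ≥ 2 (or has a self-loop).
The vertices on cycles are {A, B, C, D, F, H} — 6 in total.

6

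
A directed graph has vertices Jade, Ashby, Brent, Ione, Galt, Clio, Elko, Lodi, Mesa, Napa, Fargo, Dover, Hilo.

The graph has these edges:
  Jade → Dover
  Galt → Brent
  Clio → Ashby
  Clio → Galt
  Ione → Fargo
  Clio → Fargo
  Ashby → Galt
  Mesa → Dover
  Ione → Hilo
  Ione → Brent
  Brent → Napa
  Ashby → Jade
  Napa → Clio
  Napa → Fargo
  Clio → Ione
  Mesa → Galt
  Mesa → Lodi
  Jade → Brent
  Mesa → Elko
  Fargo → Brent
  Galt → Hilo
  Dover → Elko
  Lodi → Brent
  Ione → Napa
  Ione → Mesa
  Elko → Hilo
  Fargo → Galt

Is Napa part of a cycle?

Yes

Napa is on a cycle iff Napa can reach itself via ≥1 edge.
Napa → Fargo → Brent → Napa — yes.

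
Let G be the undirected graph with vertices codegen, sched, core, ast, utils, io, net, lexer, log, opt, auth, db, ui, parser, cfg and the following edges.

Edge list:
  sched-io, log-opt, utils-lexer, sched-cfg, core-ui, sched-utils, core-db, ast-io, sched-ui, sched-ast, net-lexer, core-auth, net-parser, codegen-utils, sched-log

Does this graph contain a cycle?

Yes

DFS, tracking each vertex's parent; an edge to a visited non-parent vertex closes a cycle.
Start from db:
visit db (parent –)
  visit core (parent db)
    core–db: parent, skip
    visit auth (parent core)
      auth–core: parent, skip
    visit ui (parent core)
      ui–core: parent, skip
      visit sched (parent ui)
        visit cfg (parent sched)
          cfg–sched: parent, skip
        visit io (parent sched)
          io–sched: parent, skip
          visit ast (parent io)
            ast–io: parent, skip
            ast–sched: sched visited and ≠ parent → cycle
Cycle: sched – io – ast – sched.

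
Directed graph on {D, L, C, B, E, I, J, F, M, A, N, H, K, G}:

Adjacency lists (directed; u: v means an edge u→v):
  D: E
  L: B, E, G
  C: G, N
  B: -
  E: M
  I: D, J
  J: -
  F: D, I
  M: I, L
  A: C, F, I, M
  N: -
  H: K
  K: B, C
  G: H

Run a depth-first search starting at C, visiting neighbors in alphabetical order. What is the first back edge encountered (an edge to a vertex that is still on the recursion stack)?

DFS from C (visiting neighbors in alphabetical order); mark gray on enter, black on exit:
C gray
  G gray
    H gray
      K gray
        B gray
        B black
        K→C: C is gray → back edge
First back edge: K → C.

K→C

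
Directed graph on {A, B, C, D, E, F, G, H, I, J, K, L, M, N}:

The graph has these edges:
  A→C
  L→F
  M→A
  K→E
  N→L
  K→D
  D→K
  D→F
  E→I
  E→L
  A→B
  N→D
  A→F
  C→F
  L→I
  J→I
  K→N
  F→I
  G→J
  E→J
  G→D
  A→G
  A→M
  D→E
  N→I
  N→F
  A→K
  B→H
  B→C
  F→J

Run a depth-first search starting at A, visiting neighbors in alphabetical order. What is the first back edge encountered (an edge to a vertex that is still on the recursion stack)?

K->D

DFS from A (visiting neighbors in alphabetical order); mark gray on enter, black on exit:
A gray
  B gray
    C gray
      F gray
        I gray
        I black
        J gray
          J→I: I black — skip
        J black
      F black
    C black
    H gray
    H black
  B black
  A→C: C black — skip
  A→F: F black — skip
  G gray
    D gray
      E gray
        E→I: I black — skip
        E→J: J black — skip
        L gray
          L→F: F black — skip
          L→I: I black — skip
        L black
      E black
      D→F: F black — skip
      K gray
        K→D: D is gray → back edge
First back edge: K → D.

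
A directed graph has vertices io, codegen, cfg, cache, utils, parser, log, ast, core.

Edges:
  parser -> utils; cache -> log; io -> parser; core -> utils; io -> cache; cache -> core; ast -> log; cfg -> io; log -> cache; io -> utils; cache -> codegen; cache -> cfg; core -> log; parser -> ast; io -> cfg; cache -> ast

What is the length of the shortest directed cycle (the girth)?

For each vertex v, BFS finds the shortest path from v back to v.
The shortest such closed walk is io → cfg → io, length 2.

2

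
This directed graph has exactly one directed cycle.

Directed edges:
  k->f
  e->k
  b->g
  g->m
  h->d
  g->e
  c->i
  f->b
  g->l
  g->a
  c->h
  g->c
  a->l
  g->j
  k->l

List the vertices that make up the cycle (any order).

b, e, f, g, k

DFS with gray/black marking from g:
g gray
  e gray
    k gray
      f gray
        b gray
          b→g: g is gray → back edge
Back edge closes the cycle g → e → k → f → b → g; its vertices are {b, e, f, g, k}.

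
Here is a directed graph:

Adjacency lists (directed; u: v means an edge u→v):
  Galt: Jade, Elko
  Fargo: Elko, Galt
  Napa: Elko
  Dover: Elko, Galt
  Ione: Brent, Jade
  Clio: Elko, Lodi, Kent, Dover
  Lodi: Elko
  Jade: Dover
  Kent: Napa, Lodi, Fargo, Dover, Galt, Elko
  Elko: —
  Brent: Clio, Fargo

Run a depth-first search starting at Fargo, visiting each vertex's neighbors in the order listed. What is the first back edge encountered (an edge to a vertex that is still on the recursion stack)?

Dover→Galt

DFS from Fargo (visiting each vertex's neighbors in the order listed); mark gray on enter, black on exit:
Fargo gray
  Elko gray
  Elko black
  Galt gray
    Jade gray
      Dover gray
        Dover→Elko: Elko black — skip
        Dover→Galt: Galt is gray → back edge
First back edge: Dover → Galt.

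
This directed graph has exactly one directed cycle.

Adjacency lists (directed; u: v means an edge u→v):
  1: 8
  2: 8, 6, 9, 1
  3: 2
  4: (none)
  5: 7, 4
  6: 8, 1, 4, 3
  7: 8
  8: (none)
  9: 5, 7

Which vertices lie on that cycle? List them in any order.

DFS with gray/black marking from 3:
3 gray
  2 gray
    8 gray
    8 black
    6 gray
      6→8: 8 black — skip
      1 gray
        1→8: 8 black — skip
      1 black
      4 gray
      4 black
      6→3: 3 is gray → back edge
Back edge closes the cycle 3 → 2 → 6 → 3; its vertices are {2, 3, 6}.

2, 3, 6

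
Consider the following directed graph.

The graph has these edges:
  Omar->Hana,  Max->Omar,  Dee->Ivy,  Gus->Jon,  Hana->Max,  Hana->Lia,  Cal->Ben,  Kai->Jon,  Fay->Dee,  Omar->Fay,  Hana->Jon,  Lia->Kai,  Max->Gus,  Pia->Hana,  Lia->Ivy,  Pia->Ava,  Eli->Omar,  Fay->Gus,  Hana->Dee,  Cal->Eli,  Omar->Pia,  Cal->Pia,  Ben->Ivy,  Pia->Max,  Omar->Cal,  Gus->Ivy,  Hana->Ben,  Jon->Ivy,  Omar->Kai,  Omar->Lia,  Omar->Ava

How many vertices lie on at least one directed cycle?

6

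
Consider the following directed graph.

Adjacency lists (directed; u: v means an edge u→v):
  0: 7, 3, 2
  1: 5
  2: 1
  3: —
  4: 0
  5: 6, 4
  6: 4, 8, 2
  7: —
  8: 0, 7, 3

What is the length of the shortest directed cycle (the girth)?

For each vertex v, BFS finds the shortest path from v back to v.
The shortest such closed walk is 5 → 6 → 2 → 1 → 5, length 4.

4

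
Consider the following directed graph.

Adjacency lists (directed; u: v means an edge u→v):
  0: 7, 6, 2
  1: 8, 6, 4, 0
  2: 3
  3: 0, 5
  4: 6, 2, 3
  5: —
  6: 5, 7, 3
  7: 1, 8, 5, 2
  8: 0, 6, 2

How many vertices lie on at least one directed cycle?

A vertex is on a directed cycle iff it belongs to a strongly connected component of size ≥ 2 (or has a self-loop).
The vertices on cycles are {0, 1, 2, 3, 4, 6, 7, 8} — 8 in total.

8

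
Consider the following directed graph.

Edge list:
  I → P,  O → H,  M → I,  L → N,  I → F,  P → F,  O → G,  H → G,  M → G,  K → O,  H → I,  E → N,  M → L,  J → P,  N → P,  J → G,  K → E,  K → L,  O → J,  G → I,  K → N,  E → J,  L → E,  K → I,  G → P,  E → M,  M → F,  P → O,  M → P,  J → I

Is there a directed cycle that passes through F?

No

F lies on a cycle iff there is a path from F back to itself.
Exploring from F, it never reaches itself; equivalently, its strongly connected component is a singleton.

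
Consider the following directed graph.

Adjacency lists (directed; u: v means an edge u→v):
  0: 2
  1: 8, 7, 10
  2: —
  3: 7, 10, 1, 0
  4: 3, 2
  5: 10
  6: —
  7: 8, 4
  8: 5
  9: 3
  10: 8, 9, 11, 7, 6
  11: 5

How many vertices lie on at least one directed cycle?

9

A vertex is on a directed cycle iff it belongs to a strongly connected component of size ≥ 2 (or has a self-loop).
The vertices on cycles are {1, 3, 4, 5, 7, 8, 9, 10, 11} — 9 in total.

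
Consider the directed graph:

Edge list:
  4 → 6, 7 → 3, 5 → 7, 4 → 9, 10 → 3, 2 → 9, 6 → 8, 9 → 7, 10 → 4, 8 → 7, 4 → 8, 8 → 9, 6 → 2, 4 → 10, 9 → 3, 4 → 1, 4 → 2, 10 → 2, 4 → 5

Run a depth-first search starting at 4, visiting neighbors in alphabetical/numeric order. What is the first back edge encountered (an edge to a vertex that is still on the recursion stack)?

DFS from 4 (visiting neighbors in alphabetical/numeric order); mark gray on enter, black on exit:
4 gray
  1 gray
  1 black
  2 gray
    9 gray
      3 gray
      3 black
      7 gray
        7→3: 3 black — skip
      7 black
    9 black
  2 black
  5 gray
    5→7: 7 black — skip
  5 black
  6 gray
    6→2: 2 black — skip
    8 gray
      8→7: 7 black — skip
      8→9: 9 black — skip
    8 black
  6 black
  4→8: 8 black — skip
  4→9: 9 black — skip
  10 gray
    10→2: 2 black — skip
    10→3: 3 black — skip
    10→4: 4 is gray → back edge
First back edge: 10 → 4.

10->4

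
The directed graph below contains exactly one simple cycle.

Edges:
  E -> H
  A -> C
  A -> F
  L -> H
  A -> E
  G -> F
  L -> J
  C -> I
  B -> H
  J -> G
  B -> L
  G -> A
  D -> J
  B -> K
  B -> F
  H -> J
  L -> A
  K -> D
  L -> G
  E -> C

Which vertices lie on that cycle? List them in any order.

A, E, G, H, J

DFS with gray/black marking from G:
G gray
  F gray
  F black
  A gray
    C gray
      I gray
      I black
    C black
    A→F: F black — skip
    E gray
      H gray
        J gray
          J→G: G is gray → back edge
Back edge closes the cycle G → A → E → H → J → G; its vertices are {A, E, G, H, J}.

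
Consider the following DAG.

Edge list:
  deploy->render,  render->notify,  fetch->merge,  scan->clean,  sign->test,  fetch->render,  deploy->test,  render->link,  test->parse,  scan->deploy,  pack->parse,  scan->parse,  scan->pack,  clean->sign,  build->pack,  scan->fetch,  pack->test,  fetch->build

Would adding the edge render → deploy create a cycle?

Yes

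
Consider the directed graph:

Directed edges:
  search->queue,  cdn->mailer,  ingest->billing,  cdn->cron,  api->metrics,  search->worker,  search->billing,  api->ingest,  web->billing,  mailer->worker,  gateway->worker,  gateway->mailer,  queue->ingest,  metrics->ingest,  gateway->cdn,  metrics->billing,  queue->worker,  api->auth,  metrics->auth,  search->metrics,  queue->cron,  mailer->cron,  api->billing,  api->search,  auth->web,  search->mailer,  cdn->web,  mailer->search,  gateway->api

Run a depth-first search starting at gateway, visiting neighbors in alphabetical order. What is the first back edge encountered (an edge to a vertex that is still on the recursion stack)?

mailer→search

DFS from gateway (visiting neighbors in alphabetical order); mark gray on enter, black on exit:
gateway gray
  api gray
    auth gray
      web gray
        billing gray
        billing black
      web black
    auth black
    api→billing: billing black — skip
    ingest gray
      ingest→billing: billing black — skip
    ingest black
    metrics gray
      metrics→auth: auth black — skip
      metrics→billing: billing black — skip
      metrics→ingest: ingest black — skip
    metrics black
    search gray
      search→billing: billing black — skip
      mailer gray
        cron gray
        cron black
        mailer→search: search is gray → back edge
First back edge: mailer → search.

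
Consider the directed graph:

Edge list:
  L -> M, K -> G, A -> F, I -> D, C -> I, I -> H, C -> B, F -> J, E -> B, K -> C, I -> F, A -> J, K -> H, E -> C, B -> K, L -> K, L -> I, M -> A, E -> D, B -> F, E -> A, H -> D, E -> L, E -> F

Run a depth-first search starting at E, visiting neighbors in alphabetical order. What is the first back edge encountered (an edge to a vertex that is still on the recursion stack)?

C->B

DFS from E (visiting neighbors in alphabetical order); mark gray on enter, black on exit:
E gray
  A gray
    F gray
      J gray
      J black
    F black
    A→J: J black — skip
  A black
  B gray
    B→F: F black — skip
    K gray
      C gray
        C→B: B is gray → back edge
First back edge: C → B.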